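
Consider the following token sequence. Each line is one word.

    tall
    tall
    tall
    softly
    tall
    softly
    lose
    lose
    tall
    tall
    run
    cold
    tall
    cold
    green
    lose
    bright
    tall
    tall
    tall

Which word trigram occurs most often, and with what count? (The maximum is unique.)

"tall tall tall", 2 times

Trigram frequencies (highest first):
  tall tall tall: 2
  tall tall softly: 1
  tall softly tall: 1
  softly tall softly: 1
  tall softly lose: 1
  softly lose lose: 1
  … (11 more, each ≤ 1)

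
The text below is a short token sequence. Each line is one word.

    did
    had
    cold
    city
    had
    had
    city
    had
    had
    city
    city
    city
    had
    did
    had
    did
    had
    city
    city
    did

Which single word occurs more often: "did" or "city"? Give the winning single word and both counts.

"did": 4 occurrences
"city": 7 occurrences

"city" (7 vs 4)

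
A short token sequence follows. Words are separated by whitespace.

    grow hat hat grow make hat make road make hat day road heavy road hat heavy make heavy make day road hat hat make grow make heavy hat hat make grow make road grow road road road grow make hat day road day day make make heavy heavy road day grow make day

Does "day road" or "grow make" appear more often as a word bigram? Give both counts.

"grow make" (5 vs 3)

"day road": 3 occurrences
"grow make": 5 occurrences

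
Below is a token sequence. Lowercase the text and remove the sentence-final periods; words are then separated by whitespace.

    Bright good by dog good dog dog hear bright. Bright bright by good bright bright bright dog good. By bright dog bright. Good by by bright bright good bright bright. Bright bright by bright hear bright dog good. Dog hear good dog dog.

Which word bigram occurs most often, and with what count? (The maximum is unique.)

"bright bright", 8 times

Bigram frequencies (highest first):
  bright bright: 8
  bright good: 3
  good by: 3
  dog good: 3
  good dog: 3
  bright dog: 3
  … (12 more, each ≤ 3)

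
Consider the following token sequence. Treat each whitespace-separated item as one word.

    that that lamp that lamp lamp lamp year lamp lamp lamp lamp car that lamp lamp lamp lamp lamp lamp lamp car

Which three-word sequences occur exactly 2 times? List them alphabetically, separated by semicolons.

Trigram counts meeting the condition (exactly 2 times):
  lamp lamp car: 2
  that lamp lamp: 2

lamp lamp car; that lamp lamp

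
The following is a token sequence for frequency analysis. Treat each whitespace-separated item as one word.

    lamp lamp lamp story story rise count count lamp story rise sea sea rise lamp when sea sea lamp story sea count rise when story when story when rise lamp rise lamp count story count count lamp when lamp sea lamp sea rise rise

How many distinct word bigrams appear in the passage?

28

44 tokens → 43 bigram windows in total.
Repeated bigrams (each contributes count−1 duplicates):
  lamp story: 3
  rise lamp: 3
  count count: 2
  count lamp: 2
  lamp lamp: 2
  lamp sea: 2
  lamp when: 2
  sea lamp: 2
  … (5 more repeated)
15 duplicate windows → 43 − 15 = 28 distinct.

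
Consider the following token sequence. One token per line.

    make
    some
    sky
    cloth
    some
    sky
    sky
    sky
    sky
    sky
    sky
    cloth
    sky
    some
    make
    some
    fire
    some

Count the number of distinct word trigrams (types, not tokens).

18 tokens → 16 trigram windows in total.
Repeated trigrams (each contributes count−1 duplicates):
  sky sky sky: 4
3 duplicate windows → 16 − 3 = 13 distinct.

13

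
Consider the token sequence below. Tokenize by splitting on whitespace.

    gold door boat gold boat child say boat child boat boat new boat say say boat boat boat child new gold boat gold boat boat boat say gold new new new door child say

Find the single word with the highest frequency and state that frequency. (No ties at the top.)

"boat", 13 times

Unigram frequencies (highest first):
  boat: 13
  gold: 5
  say: 5
  new: 5
  child: 4
  door: 2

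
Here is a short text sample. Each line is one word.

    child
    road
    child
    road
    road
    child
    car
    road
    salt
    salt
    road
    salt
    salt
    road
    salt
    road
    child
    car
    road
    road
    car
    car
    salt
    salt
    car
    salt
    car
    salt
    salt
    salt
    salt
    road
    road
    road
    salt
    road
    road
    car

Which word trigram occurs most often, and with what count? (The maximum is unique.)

"salt salt road", 3 times

Trigram frequencies (highest first):
  salt salt road: 3
  road child car: 2
  child car road: 2
  road salt salt: 2
  salt road salt: 2
  road salt road: 2
  … (18 more, each ≤ 2)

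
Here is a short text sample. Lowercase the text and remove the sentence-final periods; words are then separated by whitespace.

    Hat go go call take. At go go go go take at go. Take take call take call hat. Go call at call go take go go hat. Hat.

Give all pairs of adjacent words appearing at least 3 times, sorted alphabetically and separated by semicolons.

go go; go take

Bigram counts meeting the condition (at least 3 times):
  go go: 5
  go take: 3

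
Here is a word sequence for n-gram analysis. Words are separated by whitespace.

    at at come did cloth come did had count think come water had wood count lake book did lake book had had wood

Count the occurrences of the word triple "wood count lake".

1

Scanning the 21 overlapping trigram windows for "wood count lake":
  position 14–16: wood count lake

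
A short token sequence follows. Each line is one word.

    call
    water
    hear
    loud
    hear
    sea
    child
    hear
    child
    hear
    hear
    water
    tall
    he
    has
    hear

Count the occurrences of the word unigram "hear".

6

Scanning the 16 tokens for "hear":
  position 3: hear
  position 5: hear
  position 8: hear
  position 10: hear
  position 11: hear
  position 16: hear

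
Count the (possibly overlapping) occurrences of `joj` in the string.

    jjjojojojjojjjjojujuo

5

Sliding a length-3 window over the 21 characters (19 positions):
  position 3–5: joj
  position 5–7: joj
  position 7–9: joj
  position 10–12: joj
  position 15–17: joj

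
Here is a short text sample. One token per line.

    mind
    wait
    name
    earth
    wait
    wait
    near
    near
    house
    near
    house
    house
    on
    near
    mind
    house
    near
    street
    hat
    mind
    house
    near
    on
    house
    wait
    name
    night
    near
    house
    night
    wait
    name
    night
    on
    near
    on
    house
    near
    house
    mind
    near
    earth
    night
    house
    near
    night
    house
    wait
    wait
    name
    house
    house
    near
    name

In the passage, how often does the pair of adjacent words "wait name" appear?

Scanning the 53 overlapping bigram windows for "wait name":
  position 2–3: wait name
  position 25–26: wait name
  position 31–32: wait name
  position 49–50: wait name

4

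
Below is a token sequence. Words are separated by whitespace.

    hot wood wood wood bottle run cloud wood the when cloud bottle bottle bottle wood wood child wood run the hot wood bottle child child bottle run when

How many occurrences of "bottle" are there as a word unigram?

6

Scanning the 28 tokens for "bottle":
  position 5: bottle
  position 12: bottle
  position 13: bottle
  position 14: bottle
  position 23: bottle
  position 26: bottle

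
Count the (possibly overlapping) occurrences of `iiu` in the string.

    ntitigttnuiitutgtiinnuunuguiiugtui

Sliding a length-3 window over the 34 characters (32 positions):
  position 28–30: iiu

1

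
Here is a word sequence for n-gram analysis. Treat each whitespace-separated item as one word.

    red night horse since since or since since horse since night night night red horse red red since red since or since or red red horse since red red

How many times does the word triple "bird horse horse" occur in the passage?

Scanning the 27 overlapping trigram windows for "bird horse horse":
  (none found)

0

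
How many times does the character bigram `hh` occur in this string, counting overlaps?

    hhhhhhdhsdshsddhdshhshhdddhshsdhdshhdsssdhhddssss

Sliding a length-2 window over the 49 characters (48 positions):
  position 1–2: hh
  position 2–3: hh
  position 3–4: hh
  position 4–5: hh
  position 5–6: hh
  position 19–20: hh
  position 22–23: hh
  position 35–36: hh
  position 42–43: hh

9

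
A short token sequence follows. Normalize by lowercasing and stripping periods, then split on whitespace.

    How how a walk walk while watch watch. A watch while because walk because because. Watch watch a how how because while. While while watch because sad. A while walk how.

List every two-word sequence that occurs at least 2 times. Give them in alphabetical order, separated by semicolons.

Bigram counts meeting the condition (at least 2 times):
  how how: 2
  watch a: 2
  watch watch: 2
  while watch: 2
  while while: 2

how how; watch a; watch watch; while watch; while while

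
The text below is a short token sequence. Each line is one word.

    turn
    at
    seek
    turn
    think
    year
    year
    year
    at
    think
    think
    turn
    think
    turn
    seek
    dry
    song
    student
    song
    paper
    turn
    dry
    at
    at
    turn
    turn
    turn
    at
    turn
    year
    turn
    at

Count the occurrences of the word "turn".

10

Scanning the 32 tokens for "turn":
  position 1: turn
  position 4: turn
  position 12: turn
  position 14: turn
  position 21: turn
  position 25: turn
  position 26: turn
  position 27: turn
  position 29: turn
  position 31: turn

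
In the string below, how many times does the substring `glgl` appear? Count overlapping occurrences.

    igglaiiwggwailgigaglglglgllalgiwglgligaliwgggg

4

Sliding a length-4 window over the 46 characters (43 positions):
  position 19–22: glgl
  position 21–24: glgl
  position 23–26: glgl
  position 33–36: glgl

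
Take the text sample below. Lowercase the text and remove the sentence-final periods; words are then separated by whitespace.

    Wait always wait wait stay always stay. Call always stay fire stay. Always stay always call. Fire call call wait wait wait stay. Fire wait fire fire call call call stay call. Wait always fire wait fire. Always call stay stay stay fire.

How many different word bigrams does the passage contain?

22

43 tokens → 42 bigram windows in total.
Repeated bigrams (each contributes count−1 duplicates):
  always stay: 3
  call call: 3
  stay always: 3
  stay fire: 3
  wait wait: 3
  always call: 2
  call stay: 2
  call wait: 2
  … (7 more repeated)
20 duplicate windows → 42 − 20 = 22 distinct.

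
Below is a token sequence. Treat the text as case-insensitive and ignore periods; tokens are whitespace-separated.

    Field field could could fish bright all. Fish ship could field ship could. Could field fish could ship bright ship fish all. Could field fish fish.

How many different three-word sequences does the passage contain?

26 tokens → 24 trigram windows in total.
Repeated trigrams (each contributes count−1 duplicates):
  could field fish: 2
1 duplicate windows → 24 − 1 = 23 distinct.

23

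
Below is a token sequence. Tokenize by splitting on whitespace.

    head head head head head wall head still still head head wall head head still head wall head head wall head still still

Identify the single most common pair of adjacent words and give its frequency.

"head head", 7 times

Bigram frequencies (highest first):
  head head: 7
  head wall: 4
  wall head: 4
  head still: 3
  still still: 2
  still head: 2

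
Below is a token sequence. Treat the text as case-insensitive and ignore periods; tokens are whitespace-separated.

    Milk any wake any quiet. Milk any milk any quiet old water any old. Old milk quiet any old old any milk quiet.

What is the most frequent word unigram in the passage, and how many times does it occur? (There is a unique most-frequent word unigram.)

Unigram frequencies (highest first):
  any: 7
  milk: 5
  old: 5
  quiet: 4
  wake: 1
  water: 1

"any", 7 times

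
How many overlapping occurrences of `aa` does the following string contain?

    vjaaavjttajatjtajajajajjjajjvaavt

Sliding a length-2 window over the 33 characters (32 positions):
  position 3–4: aa
  position 4–5: aa
  position 30–31: aa

3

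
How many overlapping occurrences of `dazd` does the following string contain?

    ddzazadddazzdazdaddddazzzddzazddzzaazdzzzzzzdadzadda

Sliding a length-4 window over the 52 characters (49 positions):
  position 13–16: dazd

1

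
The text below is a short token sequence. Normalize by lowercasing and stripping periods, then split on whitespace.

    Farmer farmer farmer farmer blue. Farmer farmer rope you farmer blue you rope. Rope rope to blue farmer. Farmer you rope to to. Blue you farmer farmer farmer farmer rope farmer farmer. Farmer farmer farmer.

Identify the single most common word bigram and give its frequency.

Bigram frequencies (highest first):
  farmer farmer: 12
  farmer blue: 2
  blue farmer: 2
  farmer rope: 2
  you farmer: 2
  blue you: 2
  … (8 more, each ≤ 2)

"farmer farmer", 12 times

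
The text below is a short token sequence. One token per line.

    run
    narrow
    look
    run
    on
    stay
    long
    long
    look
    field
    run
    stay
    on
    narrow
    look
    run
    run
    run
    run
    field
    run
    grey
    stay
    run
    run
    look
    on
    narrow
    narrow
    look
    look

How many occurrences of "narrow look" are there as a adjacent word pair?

Scanning the 30 overlapping bigram windows for "narrow look":
  position 2–3: narrow look
  position 14–15: narrow look
  position 29–30: narrow look

3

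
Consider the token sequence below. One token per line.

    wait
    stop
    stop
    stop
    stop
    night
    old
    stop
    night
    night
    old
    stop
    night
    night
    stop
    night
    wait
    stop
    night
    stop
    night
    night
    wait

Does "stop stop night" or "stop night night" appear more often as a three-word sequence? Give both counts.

"stop stop night": 1 occurrence
"stop night night": 3 occurrences

"stop night night" (3 vs 1)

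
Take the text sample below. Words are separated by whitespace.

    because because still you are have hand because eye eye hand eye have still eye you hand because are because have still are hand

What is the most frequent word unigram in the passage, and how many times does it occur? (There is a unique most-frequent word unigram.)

"because", 5 times

Unigram frequencies (highest first):
  because: 5
  hand: 4
  eye: 4
  still: 3
  are: 3
  have: 3
  … (1 more, each ≤ 2)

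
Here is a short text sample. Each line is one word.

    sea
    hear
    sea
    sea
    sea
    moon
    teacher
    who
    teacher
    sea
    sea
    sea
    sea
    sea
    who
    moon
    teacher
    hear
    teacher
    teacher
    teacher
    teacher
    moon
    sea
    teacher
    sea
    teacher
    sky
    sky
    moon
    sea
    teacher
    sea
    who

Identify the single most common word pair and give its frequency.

Bigram frequencies (highest first):
  sea sea: 6
  teacher sea: 3
  teacher teacher: 3
  sea teacher: 3
  moon teacher: 2
  sea who: 2
  … (13 more, each ≤ 2)

"sea sea", 6 times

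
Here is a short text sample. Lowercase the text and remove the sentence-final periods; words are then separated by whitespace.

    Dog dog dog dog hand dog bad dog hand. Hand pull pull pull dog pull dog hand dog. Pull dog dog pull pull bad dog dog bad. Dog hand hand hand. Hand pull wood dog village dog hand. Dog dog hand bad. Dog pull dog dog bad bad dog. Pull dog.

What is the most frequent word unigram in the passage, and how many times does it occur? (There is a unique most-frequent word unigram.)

Unigram frequencies (highest first):
  dog: 23
  hand: 10
  pull: 10
  bad: 6
  wood: 1
  village: 1

"dog", 23 times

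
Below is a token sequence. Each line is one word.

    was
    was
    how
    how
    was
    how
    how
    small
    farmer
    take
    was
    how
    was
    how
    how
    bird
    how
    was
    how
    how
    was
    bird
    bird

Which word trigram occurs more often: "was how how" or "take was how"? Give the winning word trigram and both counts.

"was how how" (4 vs 1)

"was how how": 4 occurrences
"take was how": 1 occurrence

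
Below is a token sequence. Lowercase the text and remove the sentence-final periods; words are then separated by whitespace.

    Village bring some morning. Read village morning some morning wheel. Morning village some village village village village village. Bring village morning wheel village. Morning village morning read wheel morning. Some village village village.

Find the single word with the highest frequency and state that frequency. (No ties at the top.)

Unigram frequencies (highest first):
  village: 14
  morning: 8
  some: 4
  wheel: 3
  bring: 2
  read: 2

"village", 14 times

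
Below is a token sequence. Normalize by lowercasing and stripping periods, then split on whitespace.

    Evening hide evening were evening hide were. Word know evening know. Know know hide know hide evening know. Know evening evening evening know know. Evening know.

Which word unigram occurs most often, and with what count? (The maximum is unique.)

Unigram frequencies (highest first):
  know: 10
  evening: 9
  hide: 4
  were: 2
  word: 1

"know", 10 times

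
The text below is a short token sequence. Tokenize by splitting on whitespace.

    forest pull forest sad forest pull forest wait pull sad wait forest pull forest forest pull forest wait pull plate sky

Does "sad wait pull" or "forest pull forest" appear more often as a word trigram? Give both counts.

"sad wait pull": 0 occurrences
"forest pull forest": 4 occurrences

"forest pull forest" (4 vs 0)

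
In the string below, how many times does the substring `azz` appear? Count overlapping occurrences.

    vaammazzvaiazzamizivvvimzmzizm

Sliding a length-3 window over the 30 characters (28 positions):
  position 6–8: azz
  position 12–14: azz

2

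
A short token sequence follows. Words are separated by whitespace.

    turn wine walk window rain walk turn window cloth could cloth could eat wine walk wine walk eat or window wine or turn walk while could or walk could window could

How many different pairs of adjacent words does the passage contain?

31 tokens → 30 bigram windows in total.
Repeated bigrams (each contributes count−1 duplicates):
  wine walk: 3
  cloth could: 2
3 duplicate windows → 30 − 3 = 27 distinct.

27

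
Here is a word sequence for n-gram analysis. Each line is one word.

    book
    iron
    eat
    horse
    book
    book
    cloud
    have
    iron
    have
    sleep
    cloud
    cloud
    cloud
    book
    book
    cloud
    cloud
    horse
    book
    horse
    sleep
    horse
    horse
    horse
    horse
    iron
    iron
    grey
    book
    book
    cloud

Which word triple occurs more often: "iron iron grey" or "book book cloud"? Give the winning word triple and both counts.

"iron iron grey": 1 occurrence
"book book cloud": 3 occurrences

"book book cloud" (3 vs 1)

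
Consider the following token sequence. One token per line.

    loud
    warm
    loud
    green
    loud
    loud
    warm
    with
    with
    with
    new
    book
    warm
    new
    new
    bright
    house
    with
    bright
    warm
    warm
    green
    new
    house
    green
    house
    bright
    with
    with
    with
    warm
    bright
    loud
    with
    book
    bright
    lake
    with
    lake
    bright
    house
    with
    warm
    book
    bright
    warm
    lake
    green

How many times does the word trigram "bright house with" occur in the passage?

Scanning the 46 overlapping trigram windows for "bright house with":
  position 16–18: bright house with
  position 40–42: bright house with

2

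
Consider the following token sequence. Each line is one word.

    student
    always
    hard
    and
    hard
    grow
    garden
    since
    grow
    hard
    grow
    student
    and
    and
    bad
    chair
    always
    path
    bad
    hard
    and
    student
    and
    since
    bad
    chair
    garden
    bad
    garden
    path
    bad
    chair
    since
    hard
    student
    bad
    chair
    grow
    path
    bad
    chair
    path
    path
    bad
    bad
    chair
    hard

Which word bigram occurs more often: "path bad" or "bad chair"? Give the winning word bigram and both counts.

"path bad": 4 occurrences
"bad chair": 6 occurrences

"bad chair" (6 vs 4)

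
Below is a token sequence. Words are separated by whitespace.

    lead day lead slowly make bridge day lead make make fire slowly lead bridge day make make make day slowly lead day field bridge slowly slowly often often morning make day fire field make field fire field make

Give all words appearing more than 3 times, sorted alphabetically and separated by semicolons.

Unigram counts meeting the condition (more than 3 times):
  day: 6
  field: 4
  lead: 5
  make: 9
  slowly: 5

day; field; lead; make; slowly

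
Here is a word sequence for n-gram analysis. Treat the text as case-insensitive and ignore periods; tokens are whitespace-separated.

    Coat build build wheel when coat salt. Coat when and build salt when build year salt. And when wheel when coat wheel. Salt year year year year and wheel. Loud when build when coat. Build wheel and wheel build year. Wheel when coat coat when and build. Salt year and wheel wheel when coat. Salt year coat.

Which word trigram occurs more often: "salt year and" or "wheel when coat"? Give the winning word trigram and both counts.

"wheel when coat" (4 vs 1)

"salt year and": 1 occurrence
"wheel when coat": 4 occurrences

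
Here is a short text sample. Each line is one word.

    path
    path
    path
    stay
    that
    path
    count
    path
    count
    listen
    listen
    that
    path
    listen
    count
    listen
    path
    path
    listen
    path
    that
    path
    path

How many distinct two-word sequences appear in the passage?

23 tokens → 22 bigram windows in total.
Repeated bigrams (each contributes count−1 duplicates):
  path path: 4
  that path: 3
  count listen: 2
  listen path: 2
  path count: 2
  path listen: 2
9 duplicate windows → 22 − 9 = 13 distinct.

13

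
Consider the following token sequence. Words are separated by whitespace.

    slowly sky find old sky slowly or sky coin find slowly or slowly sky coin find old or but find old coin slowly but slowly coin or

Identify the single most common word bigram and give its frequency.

"find old", 3 times

Bigram frequencies (highest first):
  find old: 3
  slowly sky: 2
  slowly or: 2
  sky coin: 2
  coin find: 2
  sky find: 1
  … (14 more, each ≤ 1)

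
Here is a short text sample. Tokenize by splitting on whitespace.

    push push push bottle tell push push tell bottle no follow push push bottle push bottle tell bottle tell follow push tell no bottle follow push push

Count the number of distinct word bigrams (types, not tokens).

14

27 tokens → 26 bigram windows in total.
Repeated bigrams (each contributes count−1 duplicates):
  push push: 5
  bottle tell: 3
  follow push: 3
  push bottle: 3
  push tell: 2
  tell bottle: 2
12 duplicate windows → 26 − 12 = 14 distinct.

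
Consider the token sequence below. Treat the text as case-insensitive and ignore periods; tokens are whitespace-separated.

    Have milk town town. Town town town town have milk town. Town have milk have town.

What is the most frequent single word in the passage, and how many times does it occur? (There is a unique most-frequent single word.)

Unigram frequencies (highest first):
  town: 9
  have: 4
  milk: 3

"town", 9 times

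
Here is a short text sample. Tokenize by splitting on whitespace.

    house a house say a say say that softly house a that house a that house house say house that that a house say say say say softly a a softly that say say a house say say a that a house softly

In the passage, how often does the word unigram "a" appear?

10

Scanning the 43 tokens for "a":
  position 2: a
  position 5: a
  position 11: a
  position 14: a
  position 22: a
  position 29: a
  position 30: a
  position 35: a
  position 39: a
  position 41: a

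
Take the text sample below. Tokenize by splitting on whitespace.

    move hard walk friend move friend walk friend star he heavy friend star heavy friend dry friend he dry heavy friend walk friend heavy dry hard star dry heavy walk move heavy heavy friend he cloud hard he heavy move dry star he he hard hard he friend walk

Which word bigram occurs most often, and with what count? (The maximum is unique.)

Bigram frequencies (highest first):
  heavy friend: 4
  walk friend: 3
  friend walk: 3
  friend star: 2
  star he: 2
  he heavy: 2
  … (29 more, each ≤ 2)

"heavy friend", 4 times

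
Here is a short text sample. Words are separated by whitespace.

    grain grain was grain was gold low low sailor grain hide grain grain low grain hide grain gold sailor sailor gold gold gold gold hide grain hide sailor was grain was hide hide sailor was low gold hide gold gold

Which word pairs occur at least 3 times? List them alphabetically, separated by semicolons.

Bigram counts meeting the condition (at least 3 times):
  gold gold: 4
  grain hide: 3
  grain was: 3
  hide grain: 3

gold gold; grain hide; grain was; hide grain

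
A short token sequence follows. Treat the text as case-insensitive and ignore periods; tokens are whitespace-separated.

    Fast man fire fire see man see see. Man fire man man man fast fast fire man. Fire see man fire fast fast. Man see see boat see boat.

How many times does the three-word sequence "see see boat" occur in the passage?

Scanning the 27 overlapping trigram windows for "see see boat":
  position 25–27: see see boat

1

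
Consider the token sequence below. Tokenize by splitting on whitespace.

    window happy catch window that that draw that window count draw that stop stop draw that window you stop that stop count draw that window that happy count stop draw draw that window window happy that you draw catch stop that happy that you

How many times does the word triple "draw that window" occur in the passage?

Scanning the 42 overlapping trigram windows for "draw that window":
  position 7–9: draw that window
  position 15–17: draw that window
  position 23–25: draw that window
  position 31–33: draw that window

4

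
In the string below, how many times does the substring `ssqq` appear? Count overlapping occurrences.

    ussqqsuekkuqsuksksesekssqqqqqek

Sliding a length-4 window over the 31 characters (28 positions):
  position 2–5: ssqq
  position 23–26: ssqq

2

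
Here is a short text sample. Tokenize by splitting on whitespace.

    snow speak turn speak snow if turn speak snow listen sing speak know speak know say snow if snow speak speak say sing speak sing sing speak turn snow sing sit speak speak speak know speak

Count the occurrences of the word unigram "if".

Scanning the 36 tokens for "if":
  position 6: if
  position 18: if

2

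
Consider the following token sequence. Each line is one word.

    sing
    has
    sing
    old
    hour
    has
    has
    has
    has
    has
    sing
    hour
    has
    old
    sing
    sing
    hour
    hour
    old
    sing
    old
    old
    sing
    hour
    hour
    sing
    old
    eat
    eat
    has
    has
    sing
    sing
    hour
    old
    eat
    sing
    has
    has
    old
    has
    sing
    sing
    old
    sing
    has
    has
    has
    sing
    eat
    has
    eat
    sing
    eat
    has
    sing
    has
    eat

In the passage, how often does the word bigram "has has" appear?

Scanning the 57 overlapping bigram windows for "has has":
  position 6–7: has has
  position 7–8: has has
  position 8–9: has has
  position 9–10: has has
  position 30–31: has has
  position 38–39: has has
  position 46–47: has has
  position 47–48: has has

8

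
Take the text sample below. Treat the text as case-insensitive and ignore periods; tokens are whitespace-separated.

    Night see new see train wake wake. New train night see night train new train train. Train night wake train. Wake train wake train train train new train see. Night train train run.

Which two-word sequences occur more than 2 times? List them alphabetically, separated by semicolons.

new train; train train; train wake; wake train

Bigram counts meeting the condition (more than 2 times):
  new train: 3
  train train: 5
  train wake: 3
  wake train: 3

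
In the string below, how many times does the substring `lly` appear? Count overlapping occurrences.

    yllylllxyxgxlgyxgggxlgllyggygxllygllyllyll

5

Sliding a length-3 window over the 42 characters (40 positions):
  position 2–4: lly
  position 23–25: lly
  position 31–33: lly
  position 35–37: lly
  position 38–40: lly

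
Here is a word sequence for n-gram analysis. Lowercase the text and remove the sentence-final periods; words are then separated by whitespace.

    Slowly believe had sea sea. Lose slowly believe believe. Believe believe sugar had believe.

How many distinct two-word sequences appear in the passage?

14 tokens → 13 bigram windows in total.
Repeated bigrams (each contributes count−1 duplicates):
  believe believe: 3
  slowly believe: 2
3 duplicate windows → 13 − 3 = 10 distinct.

10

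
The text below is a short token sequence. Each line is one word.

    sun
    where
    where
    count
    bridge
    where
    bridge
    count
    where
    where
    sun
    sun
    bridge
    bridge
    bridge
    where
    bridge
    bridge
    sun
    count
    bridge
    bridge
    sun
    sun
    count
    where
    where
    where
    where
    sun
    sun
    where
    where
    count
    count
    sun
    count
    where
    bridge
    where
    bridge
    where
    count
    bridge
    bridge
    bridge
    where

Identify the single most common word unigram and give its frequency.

"where", 16 times

Unigram frequencies (highest first):
  where: 16
  bridge: 14
  sun: 9
  count: 8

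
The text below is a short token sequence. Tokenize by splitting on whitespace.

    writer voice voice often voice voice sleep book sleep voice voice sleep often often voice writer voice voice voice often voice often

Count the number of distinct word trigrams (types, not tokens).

22 tokens → 20 trigram windows in total.
Repeated trigrams (each contributes count−1 duplicates):
  voice often voice: 2
  voice voice often: 2
  voice voice sleep: 2
  writer voice voice: 2
4 duplicate windows → 20 − 4 = 16 distinct.

16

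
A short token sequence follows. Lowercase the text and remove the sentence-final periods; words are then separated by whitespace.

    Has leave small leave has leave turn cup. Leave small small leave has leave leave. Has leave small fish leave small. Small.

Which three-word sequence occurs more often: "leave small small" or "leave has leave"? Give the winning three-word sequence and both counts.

"leave has leave" (3 vs 2)

"leave small small": 2 occurrences
"leave has leave": 3 occurrences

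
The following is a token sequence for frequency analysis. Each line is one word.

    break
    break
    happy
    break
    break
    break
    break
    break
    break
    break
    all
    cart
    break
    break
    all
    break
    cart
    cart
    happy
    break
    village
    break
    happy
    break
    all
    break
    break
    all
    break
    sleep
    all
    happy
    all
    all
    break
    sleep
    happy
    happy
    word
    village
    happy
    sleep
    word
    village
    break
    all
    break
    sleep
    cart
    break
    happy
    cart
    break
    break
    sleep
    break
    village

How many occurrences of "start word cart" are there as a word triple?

Scanning the 55 overlapping trigram windows for "start word cart":
  (none found)

0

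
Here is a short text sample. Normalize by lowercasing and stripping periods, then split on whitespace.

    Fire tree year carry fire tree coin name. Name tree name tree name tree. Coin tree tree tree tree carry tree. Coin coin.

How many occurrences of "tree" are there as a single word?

10

Scanning the 23 tokens for "tree":
  position 2: tree
  position 6: tree
  position 10: tree
  position 12: tree
  position 14: tree
  position 16: tree
  position 17: tree
  position 18: tree
  position 19: tree
  position 21: tree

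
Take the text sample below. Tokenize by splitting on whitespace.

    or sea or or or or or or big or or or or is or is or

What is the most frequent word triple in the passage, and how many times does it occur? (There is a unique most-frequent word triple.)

"or or or", 6 times

Trigram frequencies (highest first):
  or or or: 6
  or is or: 2
  or sea or: 1
  sea or or: 1
  or or big: 1
  or big or: 1
  … (3 more, each ≤ 1)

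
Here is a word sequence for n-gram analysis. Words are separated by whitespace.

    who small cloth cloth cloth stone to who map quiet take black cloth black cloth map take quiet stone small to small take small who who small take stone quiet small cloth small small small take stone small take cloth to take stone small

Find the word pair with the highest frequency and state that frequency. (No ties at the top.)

Bigram frequencies (highest first):
  small take: 4
  stone small: 3
  take stone: 3
  who small: 2
  small cloth: 2
  cloth cloth: 2
  … (25 more, each ≤ 2)

"small take", 4 times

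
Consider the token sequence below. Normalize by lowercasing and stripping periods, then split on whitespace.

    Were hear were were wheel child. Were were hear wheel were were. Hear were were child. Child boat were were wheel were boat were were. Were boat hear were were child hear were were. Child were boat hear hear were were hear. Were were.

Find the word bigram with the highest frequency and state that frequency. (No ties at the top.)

"were were", 11 times

Bigram frequencies (highest first):
  were were: 11
  hear were: 6
  were hear: 4
  were child: 3
  were boat: 3
  were wheel: 2
  … (10 more, each ≤ 2)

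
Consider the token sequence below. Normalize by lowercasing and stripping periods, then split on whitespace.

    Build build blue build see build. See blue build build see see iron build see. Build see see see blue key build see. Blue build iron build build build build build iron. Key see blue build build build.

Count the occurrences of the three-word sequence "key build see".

Scanning the 36 overlapping trigram windows for "key build see":
  position 21–23: key build see

1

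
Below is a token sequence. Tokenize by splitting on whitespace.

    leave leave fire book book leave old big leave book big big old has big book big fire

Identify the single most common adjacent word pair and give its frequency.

"book big", 2 times

Bigram frequencies (highest first):
  book big: 2
  leave leave: 1
  leave fire: 1
  fire book: 1
  book book: 1
  book leave: 1
  … (10 more, each ≤ 1)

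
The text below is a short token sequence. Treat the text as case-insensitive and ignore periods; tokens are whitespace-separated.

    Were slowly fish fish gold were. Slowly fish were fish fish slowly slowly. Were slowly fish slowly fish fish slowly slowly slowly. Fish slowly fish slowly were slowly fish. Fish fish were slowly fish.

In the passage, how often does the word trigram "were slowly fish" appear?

Scanning the 32 overlapping trigram windows for "were slowly fish":
  position 1–3: were slowly fish
  position 6–8: were slowly fish
  position 14–16: were slowly fish
  position 27–29: were slowly fish
  position 32–34: were slowly fish

5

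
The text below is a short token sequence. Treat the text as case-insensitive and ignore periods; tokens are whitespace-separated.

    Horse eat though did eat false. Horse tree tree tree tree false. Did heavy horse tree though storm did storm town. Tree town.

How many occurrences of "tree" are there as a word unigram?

Scanning the 23 tokens for "tree":
  position 8: tree
  position 9: tree
  position 10: tree
  position 11: tree
  position 16: tree
  position 22: tree

6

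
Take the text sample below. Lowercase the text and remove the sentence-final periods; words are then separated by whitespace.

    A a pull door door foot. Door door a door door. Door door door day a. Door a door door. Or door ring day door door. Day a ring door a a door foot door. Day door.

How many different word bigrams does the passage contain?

17

37 tokens → 36 bigram windows in total.
Repeated bigrams (each contributes count−1 duplicates):
  door door: 8
  a door: 4
  door a: 3
  door day: 3
  a a: 2
  day a: 2
  day door: 2
  door foot: 2
  … (1 more repeated)
19 duplicate windows → 36 − 19 = 17 distinct.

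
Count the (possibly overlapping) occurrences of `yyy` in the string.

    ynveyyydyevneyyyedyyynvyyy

4

Sliding a length-3 window over the 26 characters (24 positions):
  position 5–7: yyy
  position 14–16: yyy
  position 19–21: yyy
  position 24–26: yyy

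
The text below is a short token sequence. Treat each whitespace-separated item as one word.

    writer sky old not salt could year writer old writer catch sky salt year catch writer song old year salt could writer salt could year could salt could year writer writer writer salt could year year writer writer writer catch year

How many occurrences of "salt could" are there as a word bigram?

5

Scanning the 40 overlapping bigram windows for "salt could":
  position 5–6: salt could
  position 20–21: salt could
  position 23–24: salt could
  position 27–28: salt could
  position 33–34: salt could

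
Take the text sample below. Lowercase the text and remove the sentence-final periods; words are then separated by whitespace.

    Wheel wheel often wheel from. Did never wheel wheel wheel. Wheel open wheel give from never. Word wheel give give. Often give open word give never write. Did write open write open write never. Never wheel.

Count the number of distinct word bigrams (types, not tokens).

28

36 tokens → 35 bigram windows in total.
Repeated bigrams (each contributes count−1 duplicates):
  wheel wheel: 4
  never wheel: 2
  open write: 2
  wheel give: 2
  write open: 2
7 duplicate windows → 35 − 7 = 28 distinct.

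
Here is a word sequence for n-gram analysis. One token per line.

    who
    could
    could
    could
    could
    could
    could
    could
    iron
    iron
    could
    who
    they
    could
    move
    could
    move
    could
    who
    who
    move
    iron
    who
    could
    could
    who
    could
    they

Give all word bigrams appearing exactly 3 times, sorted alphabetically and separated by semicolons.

could who; who could

Bigram counts meeting the condition (exactly 3 times):
  could who: 3
  who could: 3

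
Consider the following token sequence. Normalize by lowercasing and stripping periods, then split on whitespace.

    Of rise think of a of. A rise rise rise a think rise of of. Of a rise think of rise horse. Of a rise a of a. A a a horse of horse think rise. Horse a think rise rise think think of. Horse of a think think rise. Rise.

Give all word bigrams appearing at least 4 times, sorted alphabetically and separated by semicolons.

of a; rise rise; think rise

Bigram counts meeting the condition (at least 4 times):
  of a: 6
  rise rise: 4
  think rise: 4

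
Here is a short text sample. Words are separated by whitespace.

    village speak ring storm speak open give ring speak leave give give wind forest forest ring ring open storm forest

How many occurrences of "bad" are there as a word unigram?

0

Scanning the 20 tokens for "bad":
  (none found)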